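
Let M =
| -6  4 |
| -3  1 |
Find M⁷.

[[-8364, 8236], [-6177, 6049]]

tr M = -5 and det M = 6, so the characteristic polynomial is λ² − (-5)λ + (6) with roots -2 and -3.
Eigenvectors give P = [[1, 4], [1, 3]] with P⁻¹ = [[-3, 4], [1, -1]], and M = P·diag(-2, -3)·P⁻¹.
Then M⁷ = P·diag(-128, -2187)·P⁻¹ = [[-128, -8748], [-128, -6561]] · [[-3, 4], [1, -1]] = [[-8364, 8236], [-6177, 6049]].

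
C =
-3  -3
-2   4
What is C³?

[[-39, -57], [-38, 94]]

C² = [[15, -3], [-2, 22]]
C³ = [[-39, -57], [-38, 94]]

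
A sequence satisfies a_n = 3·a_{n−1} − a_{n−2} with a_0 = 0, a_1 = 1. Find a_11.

17711

With companion matrix C = [[3, −1], [1, 0]], [a_n, a_{n−1}]ᵀ = C·[a_{n−1}, a_{n−2}]ᵀ, so [a_11, a_10]ᵀ = C¹⁰·[a_1, a_0]ᵀ.
C¹⁰ = [[17711, −6765], [6765, −2584]], giving [a_11, a_10]ᵀ = [[17711], [6765]].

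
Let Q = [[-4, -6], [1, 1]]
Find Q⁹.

[[-1534, -3066], [511, 1021]]

tr Q = -3 and det Q = 2, so the characteristic polynomial is λ² − (-3)λ + (2) with roots -2 and -1.
Eigenvectors give P = [[-3, 2], [1, -1]] with P⁻¹ = [[-1, -2], [-1, -3]], and Q = P·diag(-2, -1)·P⁻¹.
Then Q⁹ = P·diag(-512, -1)·P⁻¹ = [[1536, -2], [-512, 1]] · [[-1, -2], [-1, -3]] = [[-1534, -3066], [511, 1021]].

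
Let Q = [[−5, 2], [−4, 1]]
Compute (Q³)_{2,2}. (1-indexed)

tr Q = −4 and det Q = 3, so the characteristic polynomial is λ² − (−4)λ + (3) with roots −3 and −1.
Eigenvectors give P = [[1, −1], [1, −2]] with P⁻¹ = [[2, −1], [1, −1]], and Q = P·diag(−3, −1)·P⁻¹.
Then Q³ = P·diag(−27, −1)·P⁻¹ = [[−27, 1], [−27, 2]] · [[2, −1], [1, −1]] = [[−53, 26], [−52, 25]].

25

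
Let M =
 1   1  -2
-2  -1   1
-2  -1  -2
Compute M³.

M² = [[3, 2, 3], [-2, -2, 1], [4, 1, 7]]
M³ = [[-7, -2, -10], [0, -1, 0], [-12, -4, -21]]

[[-7, -2, -10], [0, -1, 0], [-12, -4, -21]]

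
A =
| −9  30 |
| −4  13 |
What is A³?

[[−129, 390], [−52, 157]]

tr A = 4 and det A = 3, so the characteristic polynomial is λ² − (4)λ + (3) with roots 1 and 3.
Eigenvectors give P = [[−3, 5], [−1, 2]] with P⁻¹ = [[−2, 5], [−1, 3]], and A = P·diag(1, 3)·P⁻¹.
Then A³ = P·diag(1, 27)·P⁻¹ = [[−3, 135], [−1, 54]] · [[−2, 5], [−1, 3]] = [[−129, 390], [−52, 157]].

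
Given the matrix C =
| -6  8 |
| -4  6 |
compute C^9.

[[-1536, 2048], [-1024, 1536]]

tr C = 0 and det C = -4, so the characteristic polynomial is λ² − (0)λ + (-4) with roots 2 and -2.
Eigenvectors give P = [[-1, 2], [-1, 1]] with P⁻¹ = [[1, -2], [1, -1]], and C = P·diag(2, -2)·P⁻¹.
Then C^9 = P·diag(512, -512)·P⁻¹ = [[-512, -1024], [-512, -512]] · [[1, -2], [1, -1]] = [[-1536, 2048], [-1024, 1536]].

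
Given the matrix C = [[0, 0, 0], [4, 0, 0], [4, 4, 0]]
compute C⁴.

C is strictly triangular, hence nilpotent: C³ = 0, so C⁴ = 0.

[[0, 0, 0], [0, 0, 0], [0, 0, 0]]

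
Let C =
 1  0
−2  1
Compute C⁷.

[[1, 0], [−14, 1]]

C = I + N where N = [[0, 0], [−2, 0]] is strictly lower-triangular, so N² = 0.
(I + N)⁷ = I + 7·N = [[1, 0], [−14, 1]].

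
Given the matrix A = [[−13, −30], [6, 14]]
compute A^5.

[[−133, −330], [66, 164]]

tr A = 1 and det A = −2, so the characteristic polynomial is λ² − (1)λ + (−2) with roots 2 and −1.
Eigenvectors give P = [[−2, 5], [1, −2]] with P⁻¹ = [[2, 5], [1, 2]], and A = P·diag(2, −1)·P⁻¹.
Then A^5 = P·diag(32, −1)·P⁻¹ = [[−64, −5], [32, 2]] · [[2, 5], [1, 2]] = [[−133, −330], [66, 164]].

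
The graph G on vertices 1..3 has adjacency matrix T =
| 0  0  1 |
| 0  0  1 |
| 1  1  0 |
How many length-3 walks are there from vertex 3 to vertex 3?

The number of length-3 walks from vertex 3 to vertex 3 is entry (3,3) of T³, where T is the adjacency matrix.
T² = [[1, 1, 0], [1, 1, 0], [0, 0, 2]]
T³ = [[0, 0, 2], [0, 0, 2], [2, 2, 0]]

0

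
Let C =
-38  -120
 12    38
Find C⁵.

[[-608, -1920], [192, 608]]

tr C = 0 and det C = -4, so the characteristic polynomial is λ² − (0)λ + (-4) with roots -2 and 2.
Eigenvectors give P = [[-10, -3], [3, 1]] with P⁻¹ = [[-1, -3], [3, 10]], and C = P·diag(-2, 2)·P⁻¹.
Then C⁵ = P·diag(-32, 32)·P⁻¹ = [[320, -96], [-96, 32]] · [[-1, -3], [3, 10]] = [[-608, -1920], [192, 608]].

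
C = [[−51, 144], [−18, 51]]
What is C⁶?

[[729, 0], [0, 729]]

tr C = 0 and det C = −9, so the characteristic polynomial is λ² − (0)λ + (−9) with roots −3 and 3.
Eigenvectors give P = [[−3, −8], [−1, −3]] with P⁻¹ = [[−3, 8], [1, −3]], and C = P·diag(−3, 3)·P⁻¹.
Then C⁶ = P·diag(729, 729)·P⁻¹ = [[−2187, −5832], [−729, −2187]] · [[−3, 8], [1, −3]] = [[729, 0], [0, 729]].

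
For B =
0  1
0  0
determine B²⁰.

[[0, 0], [0, 0]]

B is strictly triangular, hence nilpotent: B² = 0, so B²⁰ = 0.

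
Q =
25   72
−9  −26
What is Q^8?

[[−2039, −6120], [765, 2296]]

tr Q = −1 and det Q = −2, so the characteristic polynomial is λ² − (−1)λ + (−2) with roots −2 and 1.
Eigenvectors give P = [[−8, −3], [3, 1]] with P⁻¹ = [[1, 3], [−3, −8]], and Q = P·diag(−2, 1)·P⁻¹.
Then Q^8 = P·diag(256, 1)·P⁻¹ = [[−2048, −3], [768, 1]] · [[1, 3], [−3, −8]] = [[−2039, −6120], [765, 2296]].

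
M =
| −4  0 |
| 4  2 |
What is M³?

M² = [[16, 0], [−8, 4]]
M³ = [[−64, 0], [48, 8]]

[[−64, 0], [48, 8]]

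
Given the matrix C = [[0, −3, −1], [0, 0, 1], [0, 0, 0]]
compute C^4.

[[0, 0, 0], [0, 0, 0], [0, 0, 0]]

C is strictly triangular, hence nilpotent: C^3 = 0, so C^4 = 0.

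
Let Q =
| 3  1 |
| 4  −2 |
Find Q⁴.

[[173, 21], [84, 68]]

Q² = [[13, 1], [4, 8]]
Q³ = [[43, 11], [44, −12]]
Q⁴ = [[173, 21], [84, 68]]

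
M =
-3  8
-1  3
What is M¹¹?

M² = I (check: tr M = 0 and det M = -1), so M¹¹ = M since 11 is odd.

[[-3, 8], [-1, 3]]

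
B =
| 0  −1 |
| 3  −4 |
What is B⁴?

[[−39, 40], [−120, 121]]

B² = [[−3, 4], [−12, 13]]
B³ = [[12, −13], [39, −40]]
B⁴ = [[−39, 40], [−120, 121]]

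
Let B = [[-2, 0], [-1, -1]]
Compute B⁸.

[[256, 0], [255, 1]]

tr B = -3 and det B = 2, so the characteristic polynomial is λ² − (-3)λ + (2) with roots -2 and -1.
Eigenvectors give P = [[1, 0], [1, -1]] with P⁻¹ = [[1, 0], [1, -1]], and B = P·diag(-2, -1)·P⁻¹.
Then B⁸ = P·diag(256, 1)·P⁻¹ = [[256, 0], [256, -1]] · [[1, 0], [1, -1]] = [[256, 0], [255, 1]].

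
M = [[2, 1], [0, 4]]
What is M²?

[[4, 6], [0, 16]]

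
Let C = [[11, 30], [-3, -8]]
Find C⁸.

tr C = 3 and det C = 2, so the characteristic polynomial is λ² − (3)λ + (2) with roots 1 and 2.
Eigenvectors give P = [[3, -10], [-1, 3]] with P⁻¹ = [[-3, -10], [-1, -3]], and C = P·diag(1, 2)·P⁻¹.
Then C⁸ = P·diag(1, 256)·P⁻¹ = [[3, -2560], [-1, 768]] · [[-3, -10], [-1, -3]] = [[2551, 7650], [-765, -2294]].

[[2551, 7650], [-765, -2294]]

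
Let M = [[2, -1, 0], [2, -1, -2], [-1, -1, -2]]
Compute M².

[[2, -1, 2], [4, 1, 6], [-2, 4, 6]]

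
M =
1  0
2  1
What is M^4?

[[1, 0], [8, 1]]

M = I + N where N = [[0, 0], [2, 0]] is strictly lower-triangular, so N^2 = 0.
(I + N)^4 = I + 4·N = [[1, 0], [8, 1]].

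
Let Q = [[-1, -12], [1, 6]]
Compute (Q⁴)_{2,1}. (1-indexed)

tr Q = 5 and det Q = 6, so the characteristic polynomial is λ² − (5)λ + (6) with roots 3 and 2.
Eigenvectors give P = [[-3, 4], [1, -1]] with P⁻¹ = [[1, 4], [1, 3]], and Q = P·diag(3, 2)·P⁻¹.
Then Q⁴ = P·diag(81, 16)·P⁻¹ = [[-243, 64], [81, -16]] · [[1, 4], [1, 3]] = [[-179, -780], [65, 276]].

65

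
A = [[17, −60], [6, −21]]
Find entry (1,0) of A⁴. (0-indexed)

tr A = −4 and det A = 3, so the characteristic polynomial is λ² − (−4)λ + (3) with roots −3 and −1.
Eigenvectors give P = [[3, 10], [1, 3]] with P⁻¹ = [[−3, 10], [1, −3]], and A = P·diag(−3, −1)·P⁻¹.
Then A⁴ = P·diag(81, 1)·P⁻¹ = [[243, 10], [81, 3]] · [[−3, 10], [1, −3]] = [[−719, 2400], [−240, 801]].

−240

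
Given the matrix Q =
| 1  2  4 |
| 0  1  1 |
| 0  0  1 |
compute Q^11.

[[1, 22, 154], [0, 1, 11], [0, 0, 1]]

Q = I + N where N = [[0, 2, 4], [0, 0, 1], [0, 0, 0]] is strictly upper-triangular, so N^3 = 0.
(I + N)^11 = I + 11·N + 55·N^2 = [[1, 22, 154], [0, 1, 11], [0, 0, 1]].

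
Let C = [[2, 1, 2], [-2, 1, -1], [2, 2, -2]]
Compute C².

[[6, 7, -1], [-8, -3, -3], [-4, 0, 6]]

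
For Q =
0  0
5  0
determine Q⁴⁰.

[[0, 0], [0, 0]]

Q is strictly triangular, hence nilpotent: Q² = 0, so Q⁴⁰ = 0.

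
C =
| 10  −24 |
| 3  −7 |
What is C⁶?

[[568, −1512], [189, −503]]

tr C = 3 and det C = 2, so the characteristic polynomial is λ² − (3)λ + (2) with roots 1 and 2.
Eigenvectors give P = [[−8, 3], [−3, 1]] with P⁻¹ = [[1, −3], [3, −8]], and C = P·diag(1, 2)·P⁻¹.
Then C⁶ = P·diag(1, 64)·P⁻¹ = [[−8, 192], [−3, 64]] · [[1, −3], [3, −8]] = [[568, −1512], [189, −503]].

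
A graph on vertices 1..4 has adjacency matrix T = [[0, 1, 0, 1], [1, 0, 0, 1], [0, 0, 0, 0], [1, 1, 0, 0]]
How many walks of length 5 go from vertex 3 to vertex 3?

0

The number of length-5 walks from vertex 3 to vertex 3 is entry (3,3) of T^5, where T is the adjacency matrix.
T^2 = [[2, 1, 0, 1], [1, 2, 0, 1], [0, 0, 0, 0], [1, 1, 0, 2]]
T^3 = [[2, 3, 0, 3], [3, 2, 0, 3], [0, 0, 0, 0], [3, 3, 0, 2]]
T^4 = [[6, 5, 0, 5], [5, 6, 0, 5], [0, 0, 0, 0], [5, 5, 0, 6]]
T^5 = [[10, 11, 0, 11], [11, 10, 0, 11], [0, 0, 0, 0], [11, 11, 0, 10]]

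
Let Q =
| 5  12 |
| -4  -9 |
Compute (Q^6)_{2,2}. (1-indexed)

tr Q = -4 and det Q = 3, so the characteristic polynomial is λ² − (-4)λ + (3) with roots -1 and -3.
Eigenvectors give P = [[-2, -3], [1, 2]] with P⁻¹ = [[-2, -3], [1, 2]], and Q = P·diag(-1, -3)·P⁻¹.
Then Q^6 = P·diag(1, 729)·P⁻¹ = [[-2, -2187], [1, 1458]] · [[-2, -3], [1, 2]] = [[-2183, -4368], [1456, 2913]].

2913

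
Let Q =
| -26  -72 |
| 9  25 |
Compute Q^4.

tr Q = -1 and det Q = -2, so the characteristic polynomial is λ² − (-1)λ + (-2) with roots 1 and -2.
Eigenvectors give P = [[-8, -3], [3, 1]] with P⁻¹ = [[1, 3], [-3, -8]], and Q = P·diag(1, -2)·P⁻¹.
Then Q^4 = P·diag(1, 16)·P⁻¹ = [[-8, -48], [3, 16]] · [[1, 3], [-3, -8]] = [[136, 360], [-45, -119]].

[[136, 360], [-45, -119]]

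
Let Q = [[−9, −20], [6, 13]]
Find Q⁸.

[[−32799, −65600], [19680, 39361]]

tr Q = 4 and det Q = 3, so the characteristic polynomial is λ² − (4)λ + (3) with roots 3 and 1.
Eigenvectors give P = [[−5, −2], [3, 1]] with P⁻¹ = [[1, 2], [−3, −5]], and Q = P·diag(3, 1)·P⁻¹.
Then Q⁸ = P·diag(6561, 1)·P⁻¹ = [[−32805, −2], [19683, 1]] · [[1, 2], [−3, −5]] = [[−32799, −65600], [19680, 39361]].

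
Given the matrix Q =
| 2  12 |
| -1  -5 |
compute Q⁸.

tr Q = -3 and det Q = 2, so the characteristic polynomial is λ² − (-3)λ + (2) with roots -2 and -1.
Eigenvectors give P = [[-3, 4], [1, -1]] with P⁻¹ = [[1, 4], [1, 3]], and Q = P·diag(-2, -1)·P⁻¹.
Then Q⁸ = P·diag(256, 1)·P⁻¹ = [[-768, 4], [256, -1]] · [[1, 4], [1, 3]] = [[-764, -3060], [255, 1021]].

[[-764, -3060], [255, 1021]]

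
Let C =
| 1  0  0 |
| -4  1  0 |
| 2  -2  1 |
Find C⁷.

[[1, 0, 0], [-28, 1, 0], [182, -14, 1]]

C = I + N where N = [[0, 0, 0], [-4, 0, 0], [2, -2, 0]] is strictly lower-triangular, so N³ = 0.
(I + N)⁷ = I + 7·N + 21·N² = [[1, 0, 0], [-28, 1, 0], [182, -14, 1]].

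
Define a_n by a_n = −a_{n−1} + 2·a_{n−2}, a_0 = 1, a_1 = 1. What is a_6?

With companion matrix A = [[−1, 2], [1, 0]], [a_n, a_{n−1}]ᵀ = A·[a_{n−1}, a_{n−2}]ᵀ, so [a_6, a_5]ᵀ = A⁵·[a_1, a_0]ᵀ.
A⁵ = [[−21, 22], [11, −10]], giving [a_6, a_5]ᵀ = [[1], [1]].

1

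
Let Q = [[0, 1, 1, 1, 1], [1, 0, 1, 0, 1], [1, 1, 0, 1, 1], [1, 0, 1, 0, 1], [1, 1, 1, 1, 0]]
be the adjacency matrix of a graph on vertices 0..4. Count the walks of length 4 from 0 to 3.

32

The number of length-4 walks from vertex 0 to vertex 3 is entry (0,3) of Q⁴, where Q is the adjacency matrix.
Q² = [[4, 2, 3, 2, 3], [2, 3, 2, 3, 2], [3, 2, 4, 2, 3], [2, 3, 2, 3, 2], [3, 2, 3, 2, 4]]
Q³ = [[10, 10, 11, 10, 11], [10, 6, 10, 6, 10], [11, 10, 10, 10, 11], [10, 6, 10, 6, 10], [11, 10, 11, 10, 10]]
Q⁴ = [[42, 32, 41, 32, 41], [32, 30, 32, 30, 32], [41, 32, 42, 32, 41], [32, 30, 32, 30, 32], [41, 32, 41, 32, 42]]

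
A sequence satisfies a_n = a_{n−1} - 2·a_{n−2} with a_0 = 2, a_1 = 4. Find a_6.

With companion matrix T = [[1, -2], [1, 0]], [a_n, a_{n−1}]ᵀ = T·[a_{n−1}, a_{n−2}]ᵀ, so [a_6, a_5]ᵀ = T⁵·[a_1, a_0]ᵀ.
T⁵ = [[5, 2], [-1, 6]], giving [a_6, a_5]ᵀ = [[24], [8]].

24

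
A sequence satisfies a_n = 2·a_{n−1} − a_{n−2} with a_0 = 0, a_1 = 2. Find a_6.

12

With companion matrix Q = [[2, −1], [1, 0]], [a_n, a_{n−1}]ᵀ = Q·[a_{n−1}, a_{n−2}]ᵀ, so [a_6, a_5]ᵀ = Q⁵·[a_1, a_0]ᵀ.
Q⁵ = [[6, −5], [5, −4]], giving [a_6, a_5]ᵀ = [[12], [10]].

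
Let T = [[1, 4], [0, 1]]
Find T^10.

[[1, 40], [0, 1]]

T = I + N where N = [[0, 4], [0, 0]] is strictly upper-triangular, so N^2 = 0.
(I + N)^10 = I + 10·N = [[1, 40], [0, 1]].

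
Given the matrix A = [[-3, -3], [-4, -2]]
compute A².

[[21, 15], [20, 16]]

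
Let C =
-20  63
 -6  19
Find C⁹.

[[-3590, 10773], [-1026, 3079]]

tr C = -1 and det C = -2, so the characteristic polynomial is λ² − (-1)λ + (-2) with roots 1 and -2.
Eigenvectors give P = [[3, -7], [1, -2]] with P⁻¹ = [[-2, 7], [-1, 3]], and C = P·diag(1, -2)·P⁻¹.
Then C⁹ = P·diag(1, -512)·P⁻¹ = [[3, 3584], [1, 1024]] · [[-2, 7], [-1, 3]] = [[-3590, 10773], [-1026, 3079]].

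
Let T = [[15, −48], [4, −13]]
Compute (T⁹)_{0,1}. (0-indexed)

tr T = 2 and det T = −3, so the characteristic polynomial is λ² − (2)λ + (−3) with roots 3 and −1.
Eigenvectors give P = [[4, 3], [1, 1]] with P⁻¹ = [[1, −3], [−1, 4]], and T = P·diag(3, −1)·P⁻¹.
Then T⁹ = P·diag(19683, −1)·P⁻¹ = [[78732, −3], [19683, −1]] · [[1, −3], [−1, 4]] = [[78735, −236208], [19684, −59053]].

−236208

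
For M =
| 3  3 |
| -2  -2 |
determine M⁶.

M² = M (a projection; rank 1, trace 1), so M⁶ = M.

[[3, 3], [-2, -2]]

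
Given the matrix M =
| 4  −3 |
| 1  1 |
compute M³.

M² = [[13, −15], [5, −2]]
M³ = [[37, −54], [18, −17]]

[[37, −54], [18, −17]]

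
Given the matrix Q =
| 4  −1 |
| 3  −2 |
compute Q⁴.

Q² = [[13, −2], [6, 1]]
Q³ = [[46, −9], [27, −8]]
Q⁴ = [[157, −28], [84, −11]]

[[157, −28], [84, −11]]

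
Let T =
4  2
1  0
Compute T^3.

[[80, 36], [18, 8]]

T^2 = [[18, 8], [4, 2]]
T^3 = [[80, 36], [18, 8]]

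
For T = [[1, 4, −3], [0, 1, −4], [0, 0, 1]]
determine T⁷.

T = I + N where N = [[0, 4, −3], [0, 0, −4], [0, 0, 0]] is strictly upper-triangular, so N³ = 0.
(I + N)⁷ = I + 7·N + 21·N² = [[1, 28, −357], [0, 1, −28], [0, 0, 1]].

[[1, 28, −357], [0, 1, −28], [0, 0, 1]]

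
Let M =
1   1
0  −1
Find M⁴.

M² = I (check: tr M = 0 and det M = −1), so M⁴ = I since 4 is even.

[[1, 0], [0, 1]]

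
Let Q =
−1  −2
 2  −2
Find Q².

[[−3, 6], [−6, 0]]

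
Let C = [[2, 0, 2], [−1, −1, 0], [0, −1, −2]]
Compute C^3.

[[10, 2, 8], [−3, 1, 2], [−1, −7, −6]]

C^2 = [[4, −2, 0], [−1, 1, −2], [1, 3, 4]]
C^3 = [[10, 2, 8], [−3, 1, 2], [−1, −7, −6]]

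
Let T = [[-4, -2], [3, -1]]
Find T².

[[10, 10], [-15, -5]]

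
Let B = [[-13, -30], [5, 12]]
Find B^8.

tr B = -1 and det B = -6, so the characteristic polynomial is λ² − (-1)λ + (-6) with roots 2 and -3.
Eigenvectors give P = [[-2, 3], [1, -1]] with P⁻¹ = [[1, 3], [1, 2]], and B = P·diag(2, -3)·P⁻¹.
Then B^8 = P·diag(256, 6561)·P⁻¹ = [[-512, 19683], [256, -6561]] · [[1, 3], [1, 2]] = [[19171, 37830], [-6305, -12354]].

[[19171, 37830], [-6305, -12354]]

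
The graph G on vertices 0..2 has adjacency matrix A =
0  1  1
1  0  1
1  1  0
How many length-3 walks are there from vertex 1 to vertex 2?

The number of length-3 walks from vertex 1 to vertex 2 is entry (1,2) of A^3, where A is the adjacency matrix.
A^2 = [[2, 1, 1], [1, 2, 1], [1, 1, 2]]
A^3 = [[2, 3, 3], [3, 2, 3], [3, 3, 2]]

3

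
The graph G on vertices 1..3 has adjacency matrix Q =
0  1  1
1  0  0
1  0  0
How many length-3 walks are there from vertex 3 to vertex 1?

The number of length-3 walks from vertex 3 to vertex 1 is entry (3,1) of Q^3, where Q is the adjacency matrix.
Q^2 = [[2, 0, 0], [0, 1, 1], [0, 1, 1]]
Q^3 = [[0, 2, 2], [2, 0, 0], [2, 0, 0]]

2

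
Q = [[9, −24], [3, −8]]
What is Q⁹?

[[9, −24], [3, −8]]

Q² = Q (a projection; rank 1, trace 1), so Q⁹ = Q.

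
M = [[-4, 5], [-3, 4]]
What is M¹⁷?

[[-4, 5], [-3, 4]]

M² = I (check: tr M = 0 and det M = -1), so M¹⁷ = M since 17 is odd.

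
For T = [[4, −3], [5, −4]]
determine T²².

T² = I (check: tr T = 0 and det T = −1), so T²² = I since 22 is even.

[[1, 0], [0, 1]]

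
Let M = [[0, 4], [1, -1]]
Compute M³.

[[-4, 20], [5, -9]]

M² = [[4, -4], [-1, 5]]
M³ = [[-4, 20], [5, -9]]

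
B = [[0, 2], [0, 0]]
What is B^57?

[[0, 0], [0, 0]]

B is strictly triangular, hence nilpotent: B^2 = 0, so B^57 = 0.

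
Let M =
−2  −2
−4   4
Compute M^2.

[[12, −4], [−8, 24]]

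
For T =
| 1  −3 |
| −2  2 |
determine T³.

T² = [[7, −9], [−6, 10]]
T³ = [[25, −39], [−26, 38]]

[[25, −39], [−26, 38]]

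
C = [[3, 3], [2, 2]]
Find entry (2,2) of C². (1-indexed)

10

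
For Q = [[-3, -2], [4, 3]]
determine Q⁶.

[[1, 0], [0, 1]]

Q² = I (check: tr Q = 0 and det Q = -1), so Q⁶ = I since 6 is even.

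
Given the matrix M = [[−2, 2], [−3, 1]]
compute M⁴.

M² = [[−2, −2], [3, −5]]
M³ = [[10, −6], [9, 1]]
M⁴ = [[−2, 14], [−21, 19]]

[[−2, 14], [−21, 19]]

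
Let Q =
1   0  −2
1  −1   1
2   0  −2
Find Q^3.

[[1, 0, 2], [−7, −1, 7], [−2, 0, 4]]

Q^2 = [[−3, 0, 2], [2, 1, −5], [−2, 0, 0]]
Q^3 = [[1, 0, 2], [−7, −1, 7], [−2, 0, 4]]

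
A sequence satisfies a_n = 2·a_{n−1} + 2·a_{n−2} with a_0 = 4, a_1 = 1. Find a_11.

With companion matrix M = [[2, 2], [1, 0]], [a_n, a_{n−1}]ᵀ = M·[a_{n−1}, a_{n−2}]ᵀ, so [a_11, a_10]ᵀ = M^10·[a_1, a_0]ᵀ.
M^10 = [[18272, 13376], [6688, 4896]], giving [a_11, a_10]ᵀ = [[71776], [26272]].

71776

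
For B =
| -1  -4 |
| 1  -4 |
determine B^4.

[[-91, 180], [-45, 44]]

B^2 = [[-3, 20], [-5, 12]]
B^3 = [[23, -68], [17, -28]]
B^4 = [[-91, 180], [-45, 44]]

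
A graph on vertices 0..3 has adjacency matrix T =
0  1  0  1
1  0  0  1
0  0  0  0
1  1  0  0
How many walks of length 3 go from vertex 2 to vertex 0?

The number of length-3 walks from vertex 2 to vertex 0 is entry (2,0) of T³, where T is the adjacency matrix.
T² = [[2, 1, 0, 1], [1, 2, 0, 1], [0, 0, 0, 0], [1, 1, 0, 2]]
T³ = [[2, 3, 0, 3], [3, 2, 0, 3], [0, 0, 0, 0], [3, 3, 0, 2]]

0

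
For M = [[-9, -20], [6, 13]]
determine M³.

tr M = 4 and det M = 3, so the characteristic polynomial is λ² − (4)λ + (3) with roots 1 and 3.
Eigenvectors give P = [[-2, -5], [1, 3]] with P⁻¹ = [[-3, -5], [1, 2]], and M = P·diag(1, 3)·P⁻¹.
Then M³ = P·diag(1, 27)·P⁻¹ = [[-2, -135], [1, 81]] · [[-3, -5], [1, 2]] = [[-129, -260], [78, 157]].

[[-129, -260], [78, 157]]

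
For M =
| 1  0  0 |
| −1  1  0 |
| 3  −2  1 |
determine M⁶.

[[1, 0, 0], [−6, 1, 0], [48, −12, 1]]

M = I + N where N = [[0, 0, 0], [−1, 0, 0], [3, −2, 0]] is strictly lower-triangular, so N³ = 0.
(I + N)⁶ = I + 6·N + 15·N² = [[1, 0, 0], [−6, 1, 0], [48, −12, 1]].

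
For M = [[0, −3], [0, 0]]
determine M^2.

M is strictly triangular, hence nilpotent: M^2 = 0, so M^2 = 0.

[[0, 0], [0, 0]]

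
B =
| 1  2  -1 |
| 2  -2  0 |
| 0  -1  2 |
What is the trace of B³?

-5

B² = [[5, -1, -3], [-2, 8, -2], [-2, 0, 4]]
B³ = [[3, 15, -11], [14, -18, -2], [-2, -8, 10]]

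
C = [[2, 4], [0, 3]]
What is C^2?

[[4, 20], [0, 9]]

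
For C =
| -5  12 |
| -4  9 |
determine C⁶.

[[-2183, 4368], [-1456, 2913]]

tr C = 4 and det C = 3, so the characteristic polynomial is λ² − (4)λ + (3) with roots 1 and 3.
Eigenvectors give P = [[2, -3], [1, -2]] with P⁻¹ = [[2, -3], [1, -2]], and C = P·diag(1, 3)·P⁻¹.
Then C⁶ = P·diag(1, 729)·P⁻¹ = [[2, -2187], [1, -1458]] · [[2, -3], [1, -2]] = [[-2183, 4368], [-1456, 2913]].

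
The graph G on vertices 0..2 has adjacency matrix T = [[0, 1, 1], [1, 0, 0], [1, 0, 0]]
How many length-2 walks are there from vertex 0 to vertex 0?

2

The number of length-2 walks from vertex 0 to vertex 0 is entry (0,0) of T², where T is the adjacency matrix.
T² = [[2, 0, 0], [0, 1, 1], [0, 1, 1]]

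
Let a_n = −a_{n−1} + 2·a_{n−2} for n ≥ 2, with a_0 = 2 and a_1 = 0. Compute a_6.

44

With companion matrix T = [[−1, 2], [1, 0]], [a_n, a_{n−1}]ᵀ = T·[a_{n−1}, a_{n−2}]ᵀ, so [a_6, a_5]ᵀ = T^5·[a_1, a_0]ᵀ.
T^5 = [[−21, 22], [11, −10]], giving [a_6, a_5]ᵀ = [[44], [−20]].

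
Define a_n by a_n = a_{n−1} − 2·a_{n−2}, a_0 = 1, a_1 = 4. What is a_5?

With companion matrix C = [[1, −2], [1, 0]], [a_n, a_{n−1}]ᵀ = C·[a_{n−1}, a_{n−2}]ᵀ, so [a_5, a_4]ᵀ = C⁴·[a_1, a_0]ᵀ.
C⁴ = [[−1, 6], [−3, 2]], giving [a_5, a_4]ᵀ = [[2], [−10]].

2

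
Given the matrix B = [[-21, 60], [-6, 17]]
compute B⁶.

tr B = -4 and det B = 3, so the characteristic polynomial is λ² − (-4)λ + (3) with roots -3 and -1.
Eigenvectors give P = [[-10, -3], [-3, -1]] with P⁻¹ = [[-1, 3], [3, -10]], and B = P·diag(-3, -1)·P⁻¹.
Then B⁶ = P·diag(729, 1)·P⁻¹ = [[-7290, -3], [-2187, -1]] · [[-1, 3], [3, -10]] = [[7281, -21840], [2184, -6551]].

[[7281, -21840], [2184, -6551]]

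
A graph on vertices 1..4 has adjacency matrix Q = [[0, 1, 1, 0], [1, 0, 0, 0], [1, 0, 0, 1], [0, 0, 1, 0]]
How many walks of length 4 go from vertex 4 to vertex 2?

The number of length-4 walks from vertex 4 to vertex 2 is entry (4,2) of Q^4, where Q is the adjacency matrix.
Q^2 = [[2, 0, 0, 1], [0, 1, 1, 0], [0, 1, 2, 0], [1, 0, 0, 1]]
Q^3 = [[0, 2, 3, 0], [2, 0, 0, 1], [3, 0, 0, 2], [0, 1, 2, 0]]
Q^4 = [[5, 0, 0, 3], [0, 2, 3, 0], [0, 3, 5, 0], [3, 0, 0, 2]]

0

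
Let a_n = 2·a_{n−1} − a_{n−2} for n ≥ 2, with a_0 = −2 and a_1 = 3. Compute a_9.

With companion matrix Q = [[2, −1], [1, 0]], [a_n, a_{n−1}]ᵀ = Q·[a_{n−1}, a_{n−2}]ᵀ, so [a_9, a_8]ᵀ = Q^8·[a_1, a_0]ᵀ.
Q^8 = [[9, −8], [8, −7]], giving [a_9, a_8]ᵀ = [[43], [38]].

43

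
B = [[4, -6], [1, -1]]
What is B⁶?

[[190, -378], [63, -125]]

tr B = 3 and det B = 2, so the characteristic polynomial is λ² − (3)λ + (2) with roots 2 and 1.
Eigenvectors give P = [[-3, 2], [-1, 1]] with P⁻¹ = [[-1, 2], [-1, 3]], and B = P·diag(2, 1)·P⁻¹.
Then B⁶ = P·diag(64, 1)·P⁻¹ = [[-192, 2], [-64, 1]] · [[-1, 2], [-1, 3]] = [[190, -378], [63, -125]].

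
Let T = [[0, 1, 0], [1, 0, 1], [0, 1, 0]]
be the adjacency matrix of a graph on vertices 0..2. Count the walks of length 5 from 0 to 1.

The number of length-5 walks from vertex 0 to vertex 1 is entry (0,1) of T^5, where T is the adjacency matrix.
T^2 = [[1, 0, 1], [0, 2, 0], [1, 0, 1]]
T^3 = [[0, 2, 0], [2, 0, 2], [0, 2, 0]]
T^4 = [[2, 0, 2], [0, 4, 0], [2, 0, 2]]
T^5 = [[0, 4, 0], [4, 0, 4], [0, 4, 0]]

4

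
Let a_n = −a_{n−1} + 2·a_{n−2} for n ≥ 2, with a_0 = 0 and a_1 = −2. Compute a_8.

With companion matrix B = [[−1, 2], [1, 0]], [a_n, a_{n−1}]ᵀ = B·[a_{n−1}, a_{n−2}]ᵀ, so [a_8, a_7]ᵀ = B⁷·[a_1, a_0]ᵀ.
B⁷ = [[−85, 86], [43, −42]], giving [a_8, a_7]ᵀ = [[170], [−86]].

170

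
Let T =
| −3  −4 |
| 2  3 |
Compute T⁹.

T² = I (check: tr T = 0 and det T = −1), so T⁹ = T since 9 is odd.

[[−3, −4], [2, 3]]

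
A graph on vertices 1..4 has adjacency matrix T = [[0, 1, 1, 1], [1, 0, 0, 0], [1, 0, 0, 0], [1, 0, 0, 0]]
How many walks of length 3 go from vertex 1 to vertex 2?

The number of length-3 walks from vertex 1 to vertex 2 is entry (1,2) of T³, where T is the adjacency matrix.
T² = [[3, 0, 0, 0], [0, 1, 1, 1], [0, 1, 1, 1], [0, 1, 1, 1]]
T³ = [[0, 3, 3, 3], [3, 0, 0, 0], [3, 0, 0, 0], [3, 0, 0, 0]]

3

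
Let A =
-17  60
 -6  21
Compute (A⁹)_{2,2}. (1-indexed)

196821

tr A = 4 and det A = 3, so the characteristic polynomial is λ² − (4)λ + (3) with roots 1 and 3.
Eigenvectors give P = [[10, 3], [3, 1]] with P⁻¹ = [[1, -3], [-3, 10]], and A = P·diag(1, 3)·P⁻¹.
Then A⁹ = P·diag(1, 19683)·P⁻¹ = [[10, 59049], [3, 19683]] · [[1, -3], [-3, 10]] = [[-177137, 590460], [-59046, 196821]].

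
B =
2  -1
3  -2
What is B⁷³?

[[2, -1], [3, -2]]

B² = I (check: tr B = 0 and det B = -1), so B⁷³ = B since 73 is odd.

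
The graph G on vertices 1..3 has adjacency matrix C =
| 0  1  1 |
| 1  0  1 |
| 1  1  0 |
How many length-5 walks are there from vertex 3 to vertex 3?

The number of length-5 walks from vertex 3 to vertex 3 is entry (3,3) of C⁵, where C is the adjacency matrix.
C² = [[2, 1, 1], [1, 2, 1], [1, 1, 2]]
C³ = [[2, 3, 3], [3, 2, 3], [3, 3, 2]]
C⁴ = [[6, 5, 5], [5, 6, 5], [5, 5, 6]]
C⁵ = [[10, 11, 11], [11, 10, 11], [11, 11, 10]]

10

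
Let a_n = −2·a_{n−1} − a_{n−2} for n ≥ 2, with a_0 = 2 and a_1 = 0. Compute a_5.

With companion matrix B = [[−2, −1], [1, 0]], [a_n, a_{n−1}]ᵀ = B·[a_{n−1}, a_{n−2}]ᵀ, so [a_5, a_4]ᵀ = B⁴·[a_1, a_0]ᵀ.
B⁴ = [[5, 4], [−4, −3]], giving [a_5, a_4]ᵀ = [[8], [−6]].

8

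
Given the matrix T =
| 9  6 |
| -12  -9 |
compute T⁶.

[[729, 0], [0, 729]]

tr T = 0 and det T = -9, so the characteristic polynomial is λ² − (0)λ + (-9) with roots -3 and 3.
Eigenvectors give P = [[-1, -1], [2, 1]] with P⁻¹ = [[1, 1], [-2, -1]], and T = P·diag(-3, 3)·P⁻¹.
Then T⁶ = P·diag(729, 729)·P⁻¹ = [[-729, -729], [1458, 729]] · [[1, 1], [-2, -1]] = [[729, 0], [0, 729]].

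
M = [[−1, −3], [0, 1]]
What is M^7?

M² = I (check: tr M = 0 and det M = −1), so M^7 = M since 7 is odd.

[[−1, −3], [0, 1]]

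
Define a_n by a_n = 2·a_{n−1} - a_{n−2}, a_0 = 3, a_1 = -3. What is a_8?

-45

With companion matrix Q = [[2, -1], [1, 0]], [a_n, a_{n−1}]ᵀ = Q·[a_{n−1}, a_{n−2}]ᵀ, so [a_8, a_7]ᵀ = Q^7·[a_1, a_0]ᵀ.
Q^7 = [[8, -7], [7, -6]], giving [a_8, a_7]ᵀ = [[-45], [-39]].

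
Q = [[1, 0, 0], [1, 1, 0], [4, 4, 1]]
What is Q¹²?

[[1, 0, 0], [12, 1, 0], [312, 48, 1]]

Q = I + N where N = [[0, 0, 0], [1, 0, 0], [4, 4, 0]] is strictly lower-triangular, so N³ = 0.
(I + N)¹² = I + 12·N + 66·N² = [[1, 0, 0], [12, 1, 0], [312, 48, 1]].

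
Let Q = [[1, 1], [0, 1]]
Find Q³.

[[1, 3], [0, 1]]

Q = I + N where N = [[0, 1], [0, 0]] is strictly upper-triangular, so N² = 0.
(I + N)³ = I + 3·N = [[1, 3], [0, 1]].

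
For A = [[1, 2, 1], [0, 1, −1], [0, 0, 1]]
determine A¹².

A = I + N where N = [[0, 2, 1], [0, 0, −1], [0, 0, 0]] is strictly upper-triangular, so N³ = 0.
(I + N)¹² = I + 12·N + 66·N² = [[1, 24, −120], [0, 1, −12], [0, 0, 1]].

[[1, 24, −120], [0, 1, −12], [0, 0, 1]]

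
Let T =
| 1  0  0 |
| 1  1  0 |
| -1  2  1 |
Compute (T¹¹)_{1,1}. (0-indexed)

T = I + N where N = [[0, 0, 0], [1, 0, 0], [-1, 2, 0]] is strictly lower-triangular, so N³ = 0.
(I + N)¹¹ = I + 11·N + 55·N² = [[1, 0, 0], [11, 1, 0], [99, 22, 1]].

1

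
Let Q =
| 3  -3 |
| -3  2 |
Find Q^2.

[[18, -15], [-15, 13]]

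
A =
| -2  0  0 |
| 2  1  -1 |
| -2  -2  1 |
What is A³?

A² = [[4, 0, 0], [0, 3, -2], [-2, -4, 3]]
A³ = [[-8, 0, 0], [10, 7, -5], [-10, -10, 7]]

[[-8, 0, 0], [10, 7, -5], [-10, -10, 7]]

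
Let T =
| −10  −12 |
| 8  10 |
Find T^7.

tr T = 0 and det T = −4, so the characteristic polynomial is λ² − (0)λ + (−4) with roots 2 and −2.
Eigenvectors give P = [[1, 3], [−1, −2]] with P⁻¹ = [[−2, −3], [1, 1]], and T = P·diag(2, −2)·P⁻¹.
Then T^7 = P·diag(128, −128)·P⁻¹ = [[128, −384], [−128, 256]] · [[−2, −3], [1, 1]] = [[−640, −768], [512, 640]].

[[−640, −768], [512, 640]]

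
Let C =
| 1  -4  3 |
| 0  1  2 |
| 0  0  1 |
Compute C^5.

C = I + N where N = [[0, -4, 3], [0, 0, 2], [0, 0, 0]] is strictly upper-triangular, so N^3 = 0.
(I + N)^5 = I + 5·N + 10·N^2 = [[1, -20, -65], [0, 1, 10], [0, 0, 1]].

[[1, -20, -65], [0, 1, 10], [0, 0, 1]]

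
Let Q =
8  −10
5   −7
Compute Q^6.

tr Q = 1 and det Q = −6, so the characteristic polynomial is λ² − (1)λ + (−6) with roots −2 and 3.
Eigenvectors give P = [[1, −2], [1, −1]] with P⁻¹ = [[−1, 2], [−1, 1]], and Q = P·diag(−2, 3)·P⁻¹.
Then Q^6 = P·diag(64, 729)·P⁻¹ = [[64, −1458], [64, −729]] · [[−1, 2], [−1, 1]] = [[1394, −1330], [665, −601]].

[[1394, −1330], [665, −601]]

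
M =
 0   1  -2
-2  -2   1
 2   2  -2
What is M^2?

[[-6, -6, 5], [6, 4, 0], [-8, -6, 2]]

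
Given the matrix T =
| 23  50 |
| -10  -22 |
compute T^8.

[[31781, 63050], [-12610, -24964]]

tr T = 1 and det T = -6, so the characteristic polynomial is λ² − (1)λ + (-6) with roots -2 and 3.
Eigenvectors give P = [[-2, 5], [1, -2]] with P⁻¹ = [[2, 5], [1, 2]], and T = P·diag(-2, 3)·P⁻¹.
Then T^8 = P·diag(256, 6561)·P⁻¹ = [[-512, 32805], [256, -13122]] · [[2, 5], [1, 2]] = [[31781, 63050], [-12610, -24964]].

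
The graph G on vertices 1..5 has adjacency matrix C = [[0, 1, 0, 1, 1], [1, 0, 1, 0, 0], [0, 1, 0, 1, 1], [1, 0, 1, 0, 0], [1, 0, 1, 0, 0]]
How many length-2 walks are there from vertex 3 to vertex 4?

The number of length-2 walks from vertex 3 to vertex 4 is entry (3,4) of C², where C is the adjacency matrix.
C² = [[3, 0, 3, 0, 0], [0, 2, 0, 2, 2], [3, 0, 3, 0, 0], [0, 2, 0, 2, 2], [0, 2, 0, 2, 2]]

0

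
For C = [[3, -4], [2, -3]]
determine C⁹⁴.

C² = I (check: tr C = 0 and det C = -1), so C⁹⁴ = I since 94 is even.

[[1, 0], [0, 1]]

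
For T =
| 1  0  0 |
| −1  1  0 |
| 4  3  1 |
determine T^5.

T = I + N where N = [[0, 0, 0], [−1, 0, 0], [4, 3, 0]] is strictly lower-triangular, so N^3 = 0.
(I + N)^5 = I + 5·N + 10·N^2 = [[1, 0, 0], [−5, 1, 0], [−10, 15, 1]].

[[1, 0, 0], [−5, 1, 0], [−10, 15, 1]]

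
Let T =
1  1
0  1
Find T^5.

[[1, 5], [0, 1]]

T = I + N where N = [[0, 1], [0, 0]] is strictly upper-triangular, so N^2 = 0.
(I + N)^5 = I + 5·N = [[1, 5], [0, 1]].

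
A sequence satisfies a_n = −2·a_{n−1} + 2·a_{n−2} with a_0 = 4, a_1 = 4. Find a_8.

With companion matrix T = [[−2, 2], [1, 0]], [a_n, a_{n−1}]ᵀ = T·[a_{n−1}, a_{n−2}]ᵀ, so [a_8, a_7]ᵀ = T⁷·[a_1, a_0]ᵀ.
T⁷ = [[−896, 656], [328, −240]], giving [a_8, a_7]ᵀ = [[−960], [352]].

−960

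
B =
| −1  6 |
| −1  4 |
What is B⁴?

tr B = 3 and det B = 2, so the characteristic polynomial is λ² − (3)λ + (2) with roots 2 and 1.
Eigenvectors give P = [[−2, 3], [−1, 1]] with P⁻¹ = [[1, −3], [1, −2]], and B = P·diag(2, 1)·P⁻¹.
Then B⁴ = P·diag(16, 1)·P⁻¹ = [[−32, 3], [−16, 1]] · [[1, −3], [1, −2]] = [[−29, 90], [−15, 46]].

[[−29, 90], [−15, 46]]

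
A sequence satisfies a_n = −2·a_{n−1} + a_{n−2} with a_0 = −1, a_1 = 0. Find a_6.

With companion matrix Q = [[−2, 1], [1, 0]], [a_n, a_{n−1}]ᵀ = Q·[a_{n−1}, a_{n−2}]ᵀ, so [a_6, a_5]ᵀ = Q^5·[a_1, a_0]ᵀ.
Q^5 = [[−70, 29], [29, −12]], giving [a_6, a_5]ᵀ = [[−29], [12]].

−29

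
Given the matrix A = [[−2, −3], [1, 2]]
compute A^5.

A² = I (check: tr A = 0 and det A = −1), so A^5 = A since 5 is odd.

[[−2, −3], [1, 2]]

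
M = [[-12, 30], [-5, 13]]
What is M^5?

[[-582, 1650], [-275, 793]]

tr M = 1 and det M = -6, so the characteristic polynomial is λ² − (1)λ + (-6) with roots 3 and -2.
Eigenvectors give P = [[-2, 3], [-1, 1]] with P⁻¹ = [[1, -3], [1, -2]], and M = P·diag(3, -2)·P⁻¹.
Then M^5 = P·diag(243, -32)·P⁻¹ = [[-486, -96], [-243, -32]] · [[1, -3], [1, -2]] = [[-582, 1650], [-275, 793]].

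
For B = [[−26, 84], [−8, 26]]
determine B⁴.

tr B = 0 and det B = −4, so the characteristic polynomial is λ² − (0)λ + (−4) with roots 2 and −2.
Eigenvectors give P = [[3, 7], [1, 2]] with P⁻¹ = [[−2, 7], [1, −3]], and B = P·diag(2, −2)·P⁻¹.
Then B⁴ = P·diag(16, 16)·P⁻¹ = [[48, 112], [16, 32]] · [[−2, 7], [1, −3]] = [[16, 0], [0, 16]].

[[16, 0], [0, 16]]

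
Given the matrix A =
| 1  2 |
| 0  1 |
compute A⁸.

[[1, 16], [0, 1]]

A = I + N where N = [[0, 2], [0, 0]] is strictly upper-triangular, so N² = 0.
(I + N)⁸ = I + 8·N = [[1, 16], [0, 1]].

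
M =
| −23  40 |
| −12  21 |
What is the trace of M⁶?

tr M = −2 and det M = −3, so the characteristic polynomial is λ² − (−2)λ + (−3) with roots 1 and −3.
Eigenvectors give P = [[5, 2], [3, 1]] with P⁻¹ = [[−1, 2], [3, −5]], and M = P·diag(1, −3)·P⁻¹.
Then M⁶ = P·diag(1, 729)·P⁻¹ = [[5, 1458], [3, 729]] · [[−1, 2], [3, −5]] = [[4369, −7280], [2184, −3639]].

730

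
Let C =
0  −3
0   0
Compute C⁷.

[[0, 0], [0, 0]]

C is strictly triangular, hence nilpotent: C² = 0, so C⁷ = 0.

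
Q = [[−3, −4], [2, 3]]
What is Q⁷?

[[−3, −4], [2, 3]]

Q² = I (check: tr Q = 0 and det Q = −1), so Q⁷ = Q since 7 is odd.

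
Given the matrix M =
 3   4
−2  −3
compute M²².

M² = I (check: tr M = 0 and det M = −1), so M²² = I since 22 is even.

[[1, 0], [0, 1]]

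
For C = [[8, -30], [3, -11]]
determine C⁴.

tr C = -3 and det C = 2, so the characteristic polynomial is λ² − (-3)λ + (2) with roots -2 and -1.
Eigenvectors give P = [[3, 10], [1, 3]] with P⁻¹ = [[-3, 10], [1, -3]], and C = P·diag(-2, -1)·P⁻¹.
Then C⁴ = P·diag(16, 1)·P⁻¹ = [[48, 10], [16, 3]] · [[-3, 10], [1, -3]] = [[-134, 450], [-45, 151]].

[[-134, 450], [-45, 151]]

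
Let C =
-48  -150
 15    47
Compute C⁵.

tr C = -1 and det C = -6, so the characteristic polynomial is λ² − (-1)λ + (-6) with roots 2 and -3.
Eigenvectors give P = [[-3, 10], [1, -3]] with P⁻¹ = [[3, 10], [1, 3]], and C = P·diag(2, -3)·P⁻¹.
Then C⁵ = P·diag(32, -243)·P⁻¹ = [[-96, -2430], [32, 729]] · [[3, 10], [1, 3]] = [[-2718, -8250], [825, 2507]].

[[-2718, -8250], [825, 2507]]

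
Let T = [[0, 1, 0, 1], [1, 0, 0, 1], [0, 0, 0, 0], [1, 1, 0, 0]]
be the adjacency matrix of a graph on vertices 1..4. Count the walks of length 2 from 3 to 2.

The number of length-2 walks from vertex 3 to vertex 2 is entry (3,2) of T^2, where T is the adjacency matrix.
T^2 = [[2, 1, 0, 1], [1, 2, 0, 1], [0, 0, 0, 0], [1, 1, 0, 2]]

0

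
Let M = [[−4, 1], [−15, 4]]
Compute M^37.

[[−4, 1], [−15, 4]]

M² = I (check: tr M = 0 and det M = −1), so M^37 = M since 37 is odd.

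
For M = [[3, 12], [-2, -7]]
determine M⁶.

[[-1455, -4368], [728, 2185]]

tr M = -4 and det M = 3, so the characteristic polynomial is λ² − (-4)λ + (3) with roots -3 and -1.
Eigenvectors give P = [[-2, 3], [1, -1]] with P⁻¹ = [[1, 3], [1, 2]], and M = P·diag(-3, -1)·P⁻¹.
Then M⁶ = P·diag(729, 1)·P⁻¹ = [[-1458, 3], [729, -1]] · [[1, 3], [1, 2]] = [[-1455, -4368], [728, 2185]].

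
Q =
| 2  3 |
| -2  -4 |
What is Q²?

[[-2, -6], [4, 10]]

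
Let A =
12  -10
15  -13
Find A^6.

[[-1266, 1330], [-1995, 2059]]

tr A = -1 and det A = -6, so the characteristic polynomial is λ² − (-1)λ + (-6) with roots 2 and -3.
Eigenvectors give P = [[-1, -2], [-1, -3]] with P⁻¹ = [[-3, 2], [1, -1]], and A = P·diag(2, -3)·P⁻¹.
Then A^6 = P·diag(64, 729)·P⁻¹ = [[-64, -1458], [-64, -2187]] · [[-3, 2], [1, -1]] = [[-1266, 1330], [-1995, 2059]].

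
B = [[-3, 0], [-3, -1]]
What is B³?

B² = [[9, 0], [12, 1]]
B³ = [[-27, 0], [-39, -1]]

[[-27, 0], [-39, -1]]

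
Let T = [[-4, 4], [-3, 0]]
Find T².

[[4, -16], [12, -12]]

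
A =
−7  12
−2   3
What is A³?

[[−79, 156], [−26, 51]]

tr A = −4 and det A = 3, so the characteristic polynomial is λ² − (−4)λ + (3) with roots −3 and −1.
Eigenvectors give P = [[3, −2], [1, −1]] with P⁻¹ = [[1, −2], [1, −3]], and A = P·diag(−3, −1)·P⁻¹.
Then A³ = P·diag(−27, −1)·P⁻¹ = [[−81, 2], [−27, 1]] · [[1, −2], [1, −3]] = [[−79, 156], [−26, 51]].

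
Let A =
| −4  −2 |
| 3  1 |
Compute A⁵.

[[−94, −62], [93, 61]]

tr A = −3 and det A = 2, so the characteristic polynomial is λ² − (−3)λ + (2) with roots −2 and −1.
Eigenvectors give P = [[1, 2], [−1, −3]] with P⁻¹ = [[3, 2], [−1, −1]], and A = P·diag(−2, −1)·P⁻¹.
Then A⁵ = P·diag(−32, −1)·P⁻¹ = [[−32, −2], [32, 3]] · [[3, 2], [−1, −1]] = [[−94, −62], [93, 61]].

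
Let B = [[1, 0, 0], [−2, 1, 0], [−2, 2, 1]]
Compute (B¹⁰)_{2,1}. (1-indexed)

−20

B = I + N where N = [[0, 0, 0], [−2, 0, 0], [−2, 2, 0]] is strictly lower-triangular, so N³ = 0.
(I + N)¹⁰ = I + 10·N + 45·N² = [[1, 0, 0], [−20, 1, 0], [−200, 20, 1]].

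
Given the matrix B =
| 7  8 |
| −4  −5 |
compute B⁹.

[[39367, 39368], [−19684, −19685]]

tr B = 2 and det B = −3, so the characteristic polynomial is λ² − (2)λ + (−3) with roots 3 and −1.
Eigenvectors give P = [[−2, −1], [1, 1]] with P⁻¹ = [[−1, −1], [1, 2]], and B = P·diag(3, −1)·P⁻¹.
Then B⁹ = P·diag(19683, −1)·P⁻¹ = [[−39366, 1], [19683, −1]] · [[−1, −1], [1, 2]] = [[39367, 39368], [−19684, −19685]].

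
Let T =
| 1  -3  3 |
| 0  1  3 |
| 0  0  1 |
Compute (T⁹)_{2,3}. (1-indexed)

27

T = I + N where N = [[0, -3, 3], [0, 0, 3], [0, 0, 0]] is strictly upper-triangular, so N³ = 0.
(I + N)⁹ = I + 9·N + 36·N² = [[1, -27, -297], [0, 1, 27], [0, 0, 1]].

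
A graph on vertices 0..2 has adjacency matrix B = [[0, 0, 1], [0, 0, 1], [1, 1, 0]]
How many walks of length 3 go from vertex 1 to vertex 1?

0

The number of length-3 walks from vertex 1 to vertex 1 is entry (1,1) of B³, where B is the adjacency matrix.
B² = [[1, 1, 0], [1, 1, 0], [0, 0, 2]]
B³ = [[0, 0, 2], [0, 0, 2], [2, 2, 0]]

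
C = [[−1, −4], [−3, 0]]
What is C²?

[[13, 4], [3, 12]]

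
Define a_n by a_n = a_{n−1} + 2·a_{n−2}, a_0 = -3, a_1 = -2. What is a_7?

With companion matrix M = [[1, 2], [1, 0]], [a_n, a_{n−1}]ᵀ = M·[a_{n−1}, a_{n−2}]ᵀ, so [a_7, a_6]ᵀ = M⁶·[a_1, a_0]ᵀ.
M⁶ = [[43, 42], [21, 22]], giving [a_7, a_6]ᵀ = [[-212], [-108]].

-212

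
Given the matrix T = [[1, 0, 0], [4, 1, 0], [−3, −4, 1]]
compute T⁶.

T = I + N where N = [[0, 0, 0], [4, 0, 0], [−3, −4, 0]] is strictly lower-triangular, so N³ = 0.
(I + N)⁶ = I + 6·N + 15·N² = [[1, 0, 0], [24, 1, 0], [−258, −24, 1]].

[[1, 0, 0], [24, 1, 0], [−258, −24, 1]]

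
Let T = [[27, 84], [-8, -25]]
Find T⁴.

[[561, 1680], [-160, -479]]

tr T = 2 and det T = -3, so the characteristic polynomial is λ² − (2)λ + (-3) with roots -1 and 3.
Eigenvectors give P = [[-3, 7], [1, -2]] with P⁻¹ = [[2, 7], [1, 3]], and T = P·diag(-1, 3)·P⁻¹.
Then T⁴ = P·diag(1, 81)·P⁻¹ = [[-3, 567], [1, -162]] · [[2, 7], [1, 3]] = [[561, 1680], [-160, -479]].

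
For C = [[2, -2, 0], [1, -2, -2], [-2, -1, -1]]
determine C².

[[2, 0, 4], [4, 4, 6], [-3, 7, 3]]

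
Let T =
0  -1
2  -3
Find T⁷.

[[126, -127], [254, -255]]

tr T = -3 and det T = 2, so the characteristic polynomial is λ² − (-3)λ + (2) with roots -1 and -2.
Eigenvectors give P = [[1, 1], [1, 2]] with P⁻¹ = [[2, -1], [-1, 1]], and T = P·diag(-1, -2)·P⁻¹.
Then T⁷ = P·diag(-1, -128)·P⁻¹ = [[-1, -128], [-1, -256]] · [[2, -1], [-1, 1]] = [[126, -127], [254, -255]].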